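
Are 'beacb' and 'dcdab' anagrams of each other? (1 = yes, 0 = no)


Sort characters of 'beacb': 'abbce'
Sort characters of 'dcdab': 'abcdd'
Sorted forms differ -> they are NOT anagrams
Result: 0

0


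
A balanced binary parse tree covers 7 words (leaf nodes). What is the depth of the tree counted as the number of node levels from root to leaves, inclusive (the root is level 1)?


In a balanced binary tree with n leaves the deepest leaf is ceil(log2(n)) edges below the root,
so counting node levels inclusive of root and leaves gives ceil(log2(n)) + 1 levels.
log2(7) = 2.8074
ceil(2.8074) = 3
levels = 3 + 1 = 4

4


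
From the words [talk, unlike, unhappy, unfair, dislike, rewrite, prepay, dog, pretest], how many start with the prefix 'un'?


Checking each word for prefix 'un':
  'talk' -> no (count: 0)
  'unlike' -> YES, starts with 'un' (count: 1)
  'unhappy' -> YES, starts with 'un' (count: 2)
  'unfair' -> YES, starts with 'un' (count: 3)
  'dislike' -> no (count: 3)
  'rewrite' -> no (count: 3)
  'prepay' -> no (count: 3)
  'dog' -> no (count: 3)
  'pretest' -> no (count: 3)
Total with prefix 'un': 3

3


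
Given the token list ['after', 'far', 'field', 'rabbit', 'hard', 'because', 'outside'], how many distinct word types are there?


Listing all tokens and tracking unique types:
  Token 1: 'after' -> NEW (unique so far: 1)
  Token 2: 'far' -> NEW (unique so far: 2)
  Token 3: 'field' -> NEW (unique so far: 3)
  Token 4: 'rabbit' -> NEW (unique so far: 4)
  Token 5: 'hard' -> NEW (unique so far: 5)
  Token 6: 'because' -> NEW (unique so far: 6)
  Token 7: 'outside' -> NEW (unique so far: 7)
Unique types: ('after', 'because', 'far', 'field', 'hard', 'outside', 'rabbit')
Vocabulary size: 7

7


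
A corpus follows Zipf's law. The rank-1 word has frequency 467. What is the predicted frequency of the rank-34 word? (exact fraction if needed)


Zipf's law: freq(rank) = f1 / rank
f1 = 467, rank = 34
freq = 467 / 34
GCD(467, 34) = 1
Simplified: 467/34

467/34


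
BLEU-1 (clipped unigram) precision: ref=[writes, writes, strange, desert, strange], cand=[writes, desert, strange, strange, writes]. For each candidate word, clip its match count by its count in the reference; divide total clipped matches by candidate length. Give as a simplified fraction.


Reference word counts: {'desert': 1, 'strange': 2, 'writes': 2}
Checking each candidate word (with clipping):
  'writes' -> in reference (ref count 2, used 1/2) -> match (matches: 1)
  'desert' -> in reference (ref count 1, used 1/1) -> match (matches: 2)
  'strange' -> in reference (ref count 2, used 1/2) -> match (matches: 3)
  'strange' -> in reference (ref count 2, used 2/2) -> match (matches: 4)
  'writes' -> in reference (ref count 2, used 2/2) -> match (matches: 5)
Clipped matches: 5, Candidate length: 5
Precision = 5/5 = 1

1


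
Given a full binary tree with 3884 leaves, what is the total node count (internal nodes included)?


Leaf nodes (terminals): 3884
Internal nodes = n - 1 = 3884 - 1 = 3883
Total = leaves + internal = 3884 + 3883 = 7767

7767


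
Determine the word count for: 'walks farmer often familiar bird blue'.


Counting words by splitting on spaces:
  Word 1: 'walks'
  Word 2: 'farmer'
  Word 3: 'often'
  Word 4: 'familiar'
  Word 5: 'bird'
  Word 6: 'blue'
Total words: 6

6


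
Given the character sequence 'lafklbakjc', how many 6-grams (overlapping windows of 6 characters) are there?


String 'lafklbakjc' has length L = 10.
Number of overlapping n-grams = L - n + 1
Substituting: 10 - 6 + 1 = 5

5


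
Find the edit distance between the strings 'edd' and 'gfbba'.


Building DP table for s1='edd' (len 3) and s2='gfbba' (len 5):
       g  f  b  b  a
    0  1  2  3  4  5
  e 1  1  2  3  4  5
  d 2  2  2  3  4  5
  d 3  3  3  3  4  5
Edit distance = dp[3][5] = 5

5


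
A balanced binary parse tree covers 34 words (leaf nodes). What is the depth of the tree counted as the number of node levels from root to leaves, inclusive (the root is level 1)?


In a balanced binary tree with n leaves the deepest leaf is ceil(log2(n)) edges below the root,
so counting node levels inclusive of root and leaves gives ceil(log2(n)) + 1 levels.
log2(34) = 5.0875
ceil(5.0875) = 6
levels = 6 + 1 = 7

7


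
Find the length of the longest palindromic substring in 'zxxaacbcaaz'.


Scanning 'zxxaacbcaaz' for palindromic substrings.
Substring at positions 3-9: 'aacbcaa'.
Check: reverse('aacbcaa') = 'aacbcaa' -> palindrome confirmed.
Neighbouring characters ('x' / 'z') break symmetry, so it cannot extend further.
No longer palindromic substring exists; longest length = 7

7


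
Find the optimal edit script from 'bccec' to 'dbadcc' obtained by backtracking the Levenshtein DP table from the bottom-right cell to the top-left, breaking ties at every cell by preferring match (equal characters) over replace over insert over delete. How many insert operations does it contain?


Edit distance = 4. Backtracking from cell (5, 6) with preference match > replace > insert > delete,
then listing the resulting alignment 'bccec' -> 'dbadcc' left to right:
  Step 1: insert 'd' [insertion #1]
  Step 2: keep 'b'
  Step 3: replace c->a
  Step 4: replace c->d
  Step 5: replace e->c
  Step 6: keep 'c'
Total insertions: 1

1


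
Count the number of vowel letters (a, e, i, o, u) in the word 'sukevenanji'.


Scanning each character of 'sukevenanji':
  Position 1: 's' -> consonant (running count: 0)
  Position 2: 'u' -> vowel (running count: 1)
  Position 3: 'k' -> consonant (running count: 1)
  Position 4: 'e' -> vowel (running count: 2)
  Position 5: 'v' -> consonant (running count: 2)
  Position 6: 'e' -> vowel (running count: 3)
  Position 7: 'n' -> consonant (running count: 3)
  Position 8: 'a' -> vowel (running count: 4)
  Position 9: 'n' -> consonant (running count: 4)
  Position 10: 'j' -> consonant (running count: 4)
  Position 11: 'i' -> vowel (running count: 5)
Total vowels: 5

5


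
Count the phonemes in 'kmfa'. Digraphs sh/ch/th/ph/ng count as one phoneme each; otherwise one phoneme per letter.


Parsing 'kmfa' greedily, digraphs first:
  'k' -> consonant phoneme (phonemes so far: 1)
  'm' -> consonant phoneme (phonemes so far: 2)
  'f' -> consonant phoneme (phonemes so far: 3)
  'a' -> vowel phoneme (phonemes so far: 4)
Total phonemes: 4

4


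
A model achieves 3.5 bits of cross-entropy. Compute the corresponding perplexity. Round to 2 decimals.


Perplexity formula: PP = 2^H
H = 3.5
PP = 2^3.5
Decompose: 2^3.5 = 2^3 * 2^0.5 = 2^3 * sqrt(2)
2^3 = 8, sqrt(2) ~ 1.4142136
PP ~ 8 * 1.4142136 = 11.3137088
Rounded to 2 decimals: 11.31

11.31


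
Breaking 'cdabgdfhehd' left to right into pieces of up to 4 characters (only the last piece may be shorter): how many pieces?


'cdabgdfhehd' has 11 characters.
Chunking with max size 4:
  Chunk 1: 'cdab' (positions 0-3)
  Chunk 2: 'gdfh' (positions 4-7)
  Chunk 3: 'ehd' (positions 8-10)
Total chunks: ceil(11 / 4) = 3

3


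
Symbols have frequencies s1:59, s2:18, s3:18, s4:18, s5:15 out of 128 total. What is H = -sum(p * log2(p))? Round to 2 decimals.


Computing entropy H = -sum(p_i * log2(p_i)):
  s1: p = 59/128 = 0.4609, -p*log2(p) = 0.5150
  s2: p = 18/128 = 0.1406, -p*log2(p) = 0.3980
  s3: p = 18/128 = 0.1406, -p*log2(p) = 0.3980
  s4: p = 18/128 = 0.1406, -p*log2(p) = 0.3980
  s5: p = 15/128 = 0.1172, -p*log2(p) = 0.3625
H = sum of terms = 2.0715
Rounded to 2 decimals: 2.07

2.07


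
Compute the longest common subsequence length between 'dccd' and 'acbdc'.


DP table for LCS of 'dccd' and 'acbdc':
       a  c  b  d  c
    0  0  0  0  0  0
  d 0  0  0  0  1  1
  c 0  0  1  1  1  2
  c 0  0  1  1  1  2
  d 0  0  1  1  2  2
LCS: 'dc'
LCS length = 2

2


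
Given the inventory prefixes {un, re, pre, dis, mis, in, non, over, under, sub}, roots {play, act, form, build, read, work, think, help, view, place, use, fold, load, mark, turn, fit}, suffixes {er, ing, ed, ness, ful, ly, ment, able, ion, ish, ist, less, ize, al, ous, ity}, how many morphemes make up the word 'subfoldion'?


Segmenting 'subfoldion' against the inventory:
  'sub' -> prefix (morpheme 1)
  'fold' -> root (morpheme 2)
  'ion' -> suffix (morpheme 3)
Total morphemes: 3

3


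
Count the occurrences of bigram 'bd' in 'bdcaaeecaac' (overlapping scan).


Scanning 'bdcaaeecaac' for bigram 'bd':
  Position 0: 'bd' -> MATCH
  Position 1: 'dc' -> no
  Position 2: 'ca' -> no
  Position 3: 'aa' -> no
  Position 4: 'ae' -> no
  Position 5: 'ee' -> no
  Position 6: 'ec' -> no
  Position 7: 'ca' -> no
  Position 8: 'aa' -> no
  Position 9: 'ac' -> no
Total matches: 1

1


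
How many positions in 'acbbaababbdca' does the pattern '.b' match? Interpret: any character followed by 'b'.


Pattern: .b means any character followed by 'b'.
Scanning 'acbbaababbdca' position-by-position:
  Pos 0: window 'ac' -> no
  Pos 1: window 'cb' -> MATCH
  Pos 2: window 'bb' -> MATCH
  Pos 3: window 'ba' -> no
  Pos 4: window 'aa' -> no
  Pos 5: window 'ab' -> MATCH
  Pos 6: window 'ba' -> no
  Pos 7: window 'ab' -> MATCH
  Pos 8: window 'bb' -> MATCH
  Pos 9: window 'bd' -> no
  Pos 10: window 'dc' -> no
  Pos 11: window 'ca' -> no
  Pos 12: window 'a' -> no
Total matches: 5

5


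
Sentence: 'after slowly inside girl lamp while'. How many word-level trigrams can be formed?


Word trigrams from [6] words:
  Trigram 1: (after slowly inside)
  Trigram 2: (slowly inside girl)
  Trigram 3: (inside girl lamp)
  Trigram 4: (girl lamp while)
Total word trigrams: 6 - 2 = 4

4


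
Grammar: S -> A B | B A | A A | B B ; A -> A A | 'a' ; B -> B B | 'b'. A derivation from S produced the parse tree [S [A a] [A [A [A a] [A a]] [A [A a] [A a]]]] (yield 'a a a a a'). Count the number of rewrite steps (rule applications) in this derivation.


Every bracketed nonterminal node [X ...] in the tree is produced by exactly one rule application.
Reading the tree off as a leftmost derivation:
  Step 1: S  =>  A A   (applied S -> A A)
  Step 2: A A  =>  a A   (applied A -> a)
  Step 3: a A  =>  a A A   (applied A -> A A)
  Step 4: a A A  =>  a A A A   (applied A -> A A)
  Step 5: a A A A  =>  a a A A   (applied A -> a)
  Step 6: a a A A  =>  a a a A   (applied A -> a)
  Step 7: a a a A  =>  a a a A A   (applied A -> A A)
  Step 8: a a a A A  =>  a a a a A   (applied A -> a)
  Step 9: a a a a A  =>  a a a a a   (applied A -> a)
Final yield: a a a a a
Total rewrite steps: 9

9


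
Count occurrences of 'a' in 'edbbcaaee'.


Scanning 'edbbcaaee' for 'a':
  Position 5: 'a' -> MATCH (count: 1)
  Position 6: 'a' -> MATCH (count: 2)
Total occurrences of 'a': 2

2


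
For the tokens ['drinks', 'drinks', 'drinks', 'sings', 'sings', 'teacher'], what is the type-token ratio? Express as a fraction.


Tokens: 6
Unique types: ('drinks', 'sings', 'teacher') = 3
TTR = 3/6
Simplify: divide both by 3 -> 1/2
TTR = 1/2

1/2


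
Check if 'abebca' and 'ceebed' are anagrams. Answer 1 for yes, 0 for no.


Sort characters of 'abebca': 'aabbce'
Sort characters of 'ceebed': 'bcdeee'
Sorted forms differ -> they are NOT anagrams
Result: 0

0


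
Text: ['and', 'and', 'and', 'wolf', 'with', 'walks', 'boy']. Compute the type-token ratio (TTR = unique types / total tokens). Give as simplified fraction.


Tokens: 7
Unique types: ('and', 'boy', 'walks', 'with', 'wolf') = 5
TTR = 5/7
Already in lowest terms.

5/7


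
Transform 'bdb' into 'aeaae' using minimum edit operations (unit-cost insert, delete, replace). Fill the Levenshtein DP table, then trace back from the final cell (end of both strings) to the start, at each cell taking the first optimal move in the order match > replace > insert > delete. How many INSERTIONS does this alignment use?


Edit distance = 5. Backtracking from cell (3, 5) with preference match > replace > insert > delete,
then listing the resulting alignment 'bdb' -> 'aeaae' left to right:
  Step 1: insert 'a' [insertion #1]
  Step 2: insert 'e' [insertion #2]
  Step 3: replace b->a
  Step 4: replace d->a
  Step 5: replace b->e
Total insertions: 2

2


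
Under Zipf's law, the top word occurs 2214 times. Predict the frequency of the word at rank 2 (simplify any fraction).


Zipf's law: freq(rank) = f1 / rank
f1 = 2214, rank = 2
freq = 2214 / 2
= 1107

1107


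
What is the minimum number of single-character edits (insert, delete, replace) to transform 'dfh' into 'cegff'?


Building DP table for s1='dfh' (len 3) and s2='cegff' (len 5):
       c  e  g  f  f
    0  1  2  3  4  5
  d 1  1  2  3  4  5
  f 2  2  2  3  3  4
  h 3  3  3  3  4  4
Edit distance = dp[3][5] = 4

4


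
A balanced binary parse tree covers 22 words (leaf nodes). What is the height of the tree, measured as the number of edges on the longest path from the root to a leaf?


In a balanced binary tree with n leaves the deepest leaf is ceil(log2(n)) edges below the root.
log2(22) = 4.4594
ceil(4.4594) = 5
height (edges) = 5

5


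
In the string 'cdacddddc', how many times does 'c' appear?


Scanning 'cdacddddc' for 'c':
  Position 0: 'c' -> MATCH (count: 1)
  Position 3: 'c' -> MATCH (count: 2)
  Position 8: 'c' -> MATCH (count: 3)
Total occurrences of 'c': 3

3


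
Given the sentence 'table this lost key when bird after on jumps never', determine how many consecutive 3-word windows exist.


Word trigrams from [10] words:
  Trigram 1: (table this lost)
  Trigram 2: (this lost key)
  Trigram 3: (lost key when)
  Trigram 4: (key when bird)
  Trigram 5: (when bird after)
  Trigram 6: (bird after on)
  Trigram 7: (after on jumps)
  Trigram 8: (on jumps never)
Total word trigrams: 10 - 2 = 8

8


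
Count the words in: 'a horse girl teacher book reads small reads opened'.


Counting words by splitting on spaces:
  Word 1: 'a'
  Word 2: 'horse'
  Word 3: 'girl'
  Word 4: 'teacher'
  Word 5: 'book'
  Word 6: 'reads'
  Word 7: 'small'
  Word 8: 'reads'
  Word 9: 'opened'
Total words: 9

9


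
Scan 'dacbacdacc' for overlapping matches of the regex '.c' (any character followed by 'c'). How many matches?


Pattern: .c means any character followed by 'c'.
Scanning 'dacbacdacc' position-by-position:
  Pos 0: window 'da' -> no
  Pos 1: window 'ac' -> MATCH
  Pos 2: window 'cb' -> no
  Pos 3: window 'ba' -> no
  Pos 4: window 'ac' -> MATCH
  Pos 5: window 'cd' -> no
  Pos 6: window 'da' -> no
  Pos 7: window 'ac' -> MATCH
  Pos 8: window 'cc' -> MATCH
  Pos 9: window 'c' -> no
Total matches: 4

4


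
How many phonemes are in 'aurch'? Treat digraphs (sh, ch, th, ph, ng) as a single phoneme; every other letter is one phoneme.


Parsing 'aurch' greedily, digraphs first:
  'a' -> vowel phoneme (phonemes so far: 1)
  'u' -> vowel phoneme (phonemes so far: 2)
  'r' -> consonant phoneme (phonemes so far: 3)
  'ch' -> digraph (1 consonant phoneme) (phonemes so far: 4)
Total phonemes: 4

4


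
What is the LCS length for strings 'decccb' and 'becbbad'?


DP table for LCS of 'decccb' and 'becbbad':
       b  e  c  b  b  a  d
    0  0  0  0  0  0  0  0
  d 0  0  0  0  0  0  0  1
  e 0  0  1  1  1  1  1  1
  c 0  0  1  2  2  2  2  2
  c 0  0  1  2  2  2  2  2
  c 0  0  1  2  2  2  2  2
  b 0  1  1  2  3  3  3  3
LCS: 'ecb'
LCS length = 3

3


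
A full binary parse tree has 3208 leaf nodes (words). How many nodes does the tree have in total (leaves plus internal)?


Leaf nodes (terminals): 3208
Internal nodes = n - 1 = 3208 - 1 = 3207
Total = leaves + internal = 3208 + 3207 = 6415

6415


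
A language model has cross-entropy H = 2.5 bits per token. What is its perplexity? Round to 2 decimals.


Perplexity formula: PP = 2^H
H = 2.5
PP = 2^2.5
Decompose: 2^2.5 = 2^2 * 2^0.5 = 2^2 * sqrt(2)
2^2 = 4, sqrt(2) ~ 1.4142136
PP ~ 4 * 1.4142136 = 5.6568544
Rounded to 2 decimals: 5.66

5.66


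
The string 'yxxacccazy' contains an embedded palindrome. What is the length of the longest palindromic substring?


Scanning 'yxxacccazy' for palindromic substrings.
Substring at positions 3-7: 'accca'.
Check: reverse('accca') = 'accca' -> palindrome confirmed.
Neighbouring characters ('x' / 'z') break symmetry, so it cannot extend further.
No longer palindromic substring exists; longest length = 5

5


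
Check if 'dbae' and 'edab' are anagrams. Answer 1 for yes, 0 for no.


Sort characters of 'dbae': 'abde'
Sort characters of 'edab': 'abde'
Sorted forms match -> they ARE anagrams
Result: 1

1


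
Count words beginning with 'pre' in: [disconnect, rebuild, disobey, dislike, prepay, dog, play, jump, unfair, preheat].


Checking each word for prefix 'pre':
  'disconnect' -> no (count: 0)
  'rebuild' -> no (count: 0)
  'disobey' -> no (count: 0)
  'dislike' -> no (count: 0)
  'prepay' -> YES, starts with 'pre' (count: 1)
  'dog' -> no (count: 1)
  'play' -> no (count: 1)
  'jump' -> no (count: 1)
  'unfair' -> no (count: 1)
  'preheat' -> YES, starts with 'pre' (count: 2)
Total with prefix 'pre': 2

2


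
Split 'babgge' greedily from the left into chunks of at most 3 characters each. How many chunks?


'babgge' has 6 characters.
Chunking with max size 3:
  Chunk 1: 'bab' (positions 0-2)
  Chunk 2: 'gge' (positions 3-5)
Total chunks: ceil(6 / 3) = 2

2


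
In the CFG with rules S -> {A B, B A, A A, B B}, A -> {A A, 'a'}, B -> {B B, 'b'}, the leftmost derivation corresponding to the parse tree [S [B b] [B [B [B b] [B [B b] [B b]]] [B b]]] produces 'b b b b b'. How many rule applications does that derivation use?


Every bracketed nonterminal node [X ...] in the tree is produced by exactly one rule application.
Reading the tree off as a leftmost derivation:
  Step 1: S  =>  B B   (applied S -> B B)
  Step 2: B B  =>  b B   (applied B -> b)
  Step 3: b B  =>  b B B   (applied B -> B B)
  Step 4: b B B  =>  b B B B   (applied B -> B B)
  Step 5: b B B B  =>  b b B B   (applied B -> b)
  Step 6: b b B B  =>  b b B B B   (applied B -> B B)
  Step 7: b b B B B  =>  b b b B B   (applied B -> b)
  Step 8: b b b B B  =>  b b b b B   (applied B -> b)
  Step 9: b b b b B  =>  b b b b b   (applied B -> b)
Final yield: b b b b b
Total rewrite steps: 9

9


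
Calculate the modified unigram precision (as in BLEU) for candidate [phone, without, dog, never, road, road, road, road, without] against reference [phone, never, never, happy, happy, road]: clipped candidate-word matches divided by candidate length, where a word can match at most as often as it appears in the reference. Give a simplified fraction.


Reference word counts: {'happy': 2, 'never': 2, 'phone': 1, 'road': 1}
Checking each candidate word (with clipping):
  'phone' -> in reference (ref count 1, used 1/1) -> match (matches: 1)
  'without' -> not in reference -> no match (matches: 1)
  'dog' -> not in reference -> no match (matches: 1)
  'never' -> in reference (ref count 2, used 1/2) -> match (matches: 2)
  'road' -> in reference (ref count 1, used 1/1) -> match (matches: 3)
  'road' -> ref count 1 already used up (1/1) -> clipped, no match (matches: 3)
  'road' -> ref count 1 already used up (1/1) -> clipped, no match (matches: 3)
  'road' -> ref count 1 already used up (1/1) -> clipped, no match (matches: 3)
  'without' -> not in reference -> no match (matches: 3)
Clipped matches: 3, Candidate length: 9
Precision = 3/9 = 1/3

1/3


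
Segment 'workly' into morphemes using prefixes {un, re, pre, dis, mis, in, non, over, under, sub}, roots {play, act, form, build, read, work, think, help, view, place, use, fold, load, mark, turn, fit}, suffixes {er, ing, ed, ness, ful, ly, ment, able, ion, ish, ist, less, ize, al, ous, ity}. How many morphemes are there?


Segmenting 'workly' against the inventory:
  'work' -> root (morpheme 1)
  'ly' -> suffix (morpheme 2)
Total morphemes: 2

2


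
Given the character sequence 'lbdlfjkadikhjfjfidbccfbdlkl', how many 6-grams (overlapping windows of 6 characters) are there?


String 'lbdlfjkadikhjfjfidbccfbdlkl' has length L = 27.
Number of overlapping n-grams = L - n + 1
Substituting: 27 - 6 + 1 = 22

22


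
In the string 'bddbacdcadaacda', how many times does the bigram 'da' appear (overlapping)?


Scanning 'bddbacdcadaacda' for bigram 'da':
  Position 0: 'bd' -> no
  Position 1: 'dd' -> no
  Position 2: 'db' -> no
  Position 3: 'ba' -> no
  Position 4: 'ac' -> no
  Position 5: 'cd' -> no
  Position 6: 'dc' -> no
  Position 7: 'ca' -> no
  Position 8: 'ad' -> no
  Position 9: 'da' -> MATCH
  Position 10: 'aa' -> no
  Position 11: 'ac' -> no
  Position 12: 'cd' -> no
  Position 13: 'da' -> MATCH
Total matches: 2

2


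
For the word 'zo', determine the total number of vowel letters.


Scanning each character of 'zo':
  Position 1: 'z' -> consonant (running count: 0)
  Position 2: 'o' -> vowel (running count: 1)
Total vowels: 1

1


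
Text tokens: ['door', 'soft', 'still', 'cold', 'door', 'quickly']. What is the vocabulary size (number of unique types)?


Listing all tokens and tracking unique types:
  Token 1: 'door' -> NEW (unique so far: 1)
  Token 2: 'soft' -> NEW (unique so far: 2)
  Token 3: 'still' -> NEW (unique so far: 3)
  Token 4: 'cold' -> NEW (unique so far: 4)
  Token 5: 'door' -> duplicate (unique so far: 4)
  Token 6: 'quickly' -> NEW (unique so far: 5)
Unique types: ('cold', 'door', 'quickly', 'soft', 'still')
Vocabulary size: 5

5


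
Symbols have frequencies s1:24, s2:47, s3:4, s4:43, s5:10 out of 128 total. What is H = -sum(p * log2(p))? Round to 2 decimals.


Computing entropy H = -sum(p_i * log2(p_i)):
  s1: p = 24/128 = 0.1875, -p*log2(p) = 0.4528
  s2: p = 47/128 = 0.3672, -p*log2(p) = 0.5307
  s3: p = 4/128 = 0.0312, -p*log2(p) = 0.1562
  s4: p = 43/128 = 0.3359, -p*log2(p) = 0.5287
  s5: p = 10/128 = 0.0781, -p*log2(p) = 0.2873
H = sum of terms = 1.9557
Rounded to 2 decimals: 1.96

1.96


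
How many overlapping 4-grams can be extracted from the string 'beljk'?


String 'beljk' has length L = 5.
Number of overlapping n-grams = L - n + 1
Substituting: 5 - 4 + 1 = 2

2


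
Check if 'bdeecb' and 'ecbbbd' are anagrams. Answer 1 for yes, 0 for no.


Sort characters of 'bdeecb': 'bbcdee'
Sort characters of 'ecbbbd': 'bbbcde'
Sorted forms differ -> they are NOT anagrams
Result: 0

0


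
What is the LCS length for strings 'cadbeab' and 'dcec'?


DP table for LCS of 'cadbeab' and 'dcec':
       d  c  e  c
    0  0  0  0  0
  c 0  0  1  1  1
  a 0  0  1  1  1
  d 0  1  1  1  1
  b 0  1  1  1  1
  e 0  1  1  2  2
  a 0  1  1  2  2
  b 0  1  1  2  2
LCS: 'ce'
LCS length = 2

2


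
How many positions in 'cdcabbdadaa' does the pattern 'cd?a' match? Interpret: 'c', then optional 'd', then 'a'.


Pattern: cd?a means 'c', then optional 'd', then 'a'.
Scanning 'cdcabbdadaa' position-by-position:
  Pos 0: window 'cdc' -> no
  Pos 1: window 'dca' -> no
  Pos 2: window 'cab' -> MATCH
  Pos 3: window 'abb' -> no
  Pos 4: window 'bbd' -> no
  Pos 5: window 'bda' -> no
  Pos 6: window 'dad' -> no
  Pos 7: window 'ada' -> no
  Pos 8: window 'daa' -> no
  Pos 9: window 'aa' -> no
  Pos 10: window 'a' -> no
Total matches: 1

1


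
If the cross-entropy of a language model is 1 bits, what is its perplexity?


Perplexity formula: PP = 2^H
H = 1
PP = 2^1
Steps: 2^1 = 2
PP = 2

2


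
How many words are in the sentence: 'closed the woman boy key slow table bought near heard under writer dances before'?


Counting words by splitting on spaces:
  Word 1: 'closed'
  Word 2: 'the'
  Word 3: 'woman'
  Word 4: 'boy'
  Word 5: 'key'
  Word 6: 'slow'
  Word 7: 'table'
  Word 8: 'bought'
  Word 9: 'near'
  Word 10: 'heard'
  Word 11: 'under'
  Word 12: 'writer'
  Word 13: 'dances'
  Word 14: 'before'
Total words: 14

14


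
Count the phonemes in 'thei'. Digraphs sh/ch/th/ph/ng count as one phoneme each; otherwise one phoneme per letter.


Parsing 'thei' greedily, digraphs first:
  'th' -> digraph (1 consonant phoneme) (phonemes so far: 1)
  'e' -> vowel phoneme (phonemes so far: 2)
  'i' -> vowel phoneme (phonemes so far: 3)
Total phonemes: 3

3


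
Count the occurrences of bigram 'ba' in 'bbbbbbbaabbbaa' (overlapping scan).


Scanning 'bbbbbbbaabbbaa' for bigram 'ba':
  Position 0: 'bb' -> no
  Position 1: 'bb' -> no
  Position 2: 'bb' -> no
  Position 3: 'bb' -> no
  Position 4: 'bb' -> no
  Position 5: 'bb' -> no
  Position 6: 'ba' -> MATCH
  Position 7: 'aa' -> no
  Position 8: 'ab' -> no
  Position 9: 'bb' -> no
  Position 10: 'bb' -> no
  Position 11: 'ba' -> MATCH
  Position 12: 'aa' -> no
Total matches: 2

2


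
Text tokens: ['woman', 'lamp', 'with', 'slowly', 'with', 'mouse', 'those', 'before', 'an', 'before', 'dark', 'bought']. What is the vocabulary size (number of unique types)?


Listing all tokens and tracking unique types:
  Token 1: 'woman' -> NEW (unique so far: 1)
  Token 2: 'lamp' -> NEW (unique so far: 2)
  Token 3: 'with' -> NEW (unique so far: 3)
  Token 4: 'slowly' -> NEW (unique so far: 4)
  Token 5: 'with' -> duplicate (unique so far: 4)
  Token 6: 'mouse' -> NEW (unique so far: 5)
  Token 7: 'those' -> NEW (unique so far: 6)
  Token 8: 'before' -> NEW (unique so far: 7)
  Token 9: 'an' -> NEW (unique so far: 8)
  Token 10: 'before' -> duplicate (unique so far: 8)
  Token 11: 'dark' -> NEW (unique so far: 9)
  Token 12: 'bought' -> NEW (unique so far: 10)
Unique types: ('an', 'before', 'bought', 'dark', 'lamp', 'mouse', 'slowly', 'those', 'with', 'woman')
Vocabulary size: 10

10


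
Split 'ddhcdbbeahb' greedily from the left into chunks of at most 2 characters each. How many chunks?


'ddhcdbbeahb' has 11 characters.
Chunking with max size 2:
  Chunk 1: 'dd' (positions 0-1)
  Chunk 2: 'hc' (positions 2-3)
  Chunk 3: 'db' (positions 4-5)
  Chunk 4: 'be' (positions 6-7)
  Chunk 5: 'ah' (positions 8-9)
  Chunk 6: 'b' (positions 10-10)
Total chunks: ceil(11 / 2) = 6

6


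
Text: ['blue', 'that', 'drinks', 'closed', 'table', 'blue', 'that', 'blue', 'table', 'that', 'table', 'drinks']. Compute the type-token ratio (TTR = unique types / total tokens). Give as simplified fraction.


Tokens: 12
Unique types: ('blue', 'closed', 'drinks', 'table', 'that') = 5
TTR = 5/12
Already in lowest terms.

5/12


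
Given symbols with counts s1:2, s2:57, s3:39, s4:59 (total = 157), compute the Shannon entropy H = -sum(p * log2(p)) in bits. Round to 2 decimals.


Computing entropy H = -sum(p_i * log2(p_i)):
  s1: p = 2/157 = 0.0127, -p*log2(p) = 0.0802
  s2: p = 57/157 = 0.3631, -p*log2(p) = 0.5307
  s3: p = 39/157 = 0.2484, -p*log2(p) = 0.4991
  s4: p = 59/157 = 0.3758, -p*log2(p) = 0.5306
H = sum of terms = 1.6406
Rounded to 2 decimals: 1.64

1.64


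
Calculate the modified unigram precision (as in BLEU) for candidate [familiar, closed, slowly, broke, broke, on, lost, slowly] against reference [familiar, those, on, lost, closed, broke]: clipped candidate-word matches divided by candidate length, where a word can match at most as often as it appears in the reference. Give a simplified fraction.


Reference word counts: {'broke': 1, 'closed': 1, 'familiar': 1, 'lost': 1, 'on': 1, 'those': 1}
Checking each candidate word (with clipping):
  'familiar' -> in reference (ref count 1, used 1/1) -> match (matches: 1)
  'closed' -> in reference (ref count 1, used 1/1) -> match (matches: 2)
  'slowly' -> not in reference -> no match (matches: 2)
  'broke' -> in reference (ref count 1, used 1/1) -> match (matches: 3)
  'broke' -> ref count 1 already used up (1/1) -> clipped, no match (matches: 3)
  'on' -> in reference (ref count 1, used 1/1) -> match (matches: 4)
  'lost' -> in reference (ref count 1, used 1/1) -> match (matches: 5)
  'slowly' -> not in reference -> no match (matches: 5)
Clipped matches: 5, Candidate length: 8
Precision = 5/8

5/8


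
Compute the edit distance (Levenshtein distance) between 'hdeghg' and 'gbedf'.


Building DP table for s1='hdeghg' (len 6) and s2='gbedf' (len 5):
       g  b  e  d  f
    0  1  2  3  4  5
  h 1  1  2  3  4  5
  d 2  2  2  3  3  4
  e 3  3  3  2  3  4
  g 4  3  4  3  3  4
  h 5  4  4  4  4  4
  g 6  5  5  5  5  5
Edit distance = dp[6][5] = 5

5


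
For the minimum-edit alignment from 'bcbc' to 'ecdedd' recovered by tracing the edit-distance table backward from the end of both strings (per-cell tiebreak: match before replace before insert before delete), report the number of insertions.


Edit distance = 5. Backtracking from cell (4, 6) with preference match > replace > insert > delete,
then listing the resulting alignment 'bcbc' -> 'ecdedd' left to right:
  Step 1: replace b->e
  Step 2: keep 'c'
  Step 3: insert 'd' [insertion #1]
  Step 4: insert 'e' [insertion #2]
  Step 5: replace b->d
  Step 6: replace c->d
Total insertions: 2

2


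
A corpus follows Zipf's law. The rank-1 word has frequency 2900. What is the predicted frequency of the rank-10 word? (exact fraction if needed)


Zipf's law: freq(rank) = f1 / rank
f1 = 2900, rank = 10
freq = 2900 / 10
= 290

290


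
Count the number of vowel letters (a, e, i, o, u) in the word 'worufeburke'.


Scanning each character of 'worufeburke':
  Position 1: 'w' -> consonant (running count: 0)
  Position 2: 'o' -> vowel (running count: 1)
  Position 3: 'r' -> consonant (running count: 1)
  Position 4: 'u' -> vowel (running count: 2)
  Position 5: 'f' -> consonant (running count: 2)
  Position 6: 'e' -> vowel (running count: 3)
  Position 7: 'b' -> consonant (running count: 3)
  Position 8: 'u' -> vowel (running count: 4)
  Position 9: 'r' -> consonant (running count: 4)
  Position 10: 'k' -> consonant (running count: 4)
  Position 11: 'e' -> vowel (running count: 5)
Total vowels: 5

5


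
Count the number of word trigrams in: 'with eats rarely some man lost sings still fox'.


Word trigrams from [9] words:
  Trigram 1: (with eats rarely)
  Trigram 2: (eats rarely some)
  Trigram 3: (rarely some man)
  Trigram 4: (some man lost)
  Trigram 5: (man lost sings)
  Trigram 6: (lost sings still)
  Trigram 7: (sings still fox)
Total word trigrams: 9 - 2 = 7

7


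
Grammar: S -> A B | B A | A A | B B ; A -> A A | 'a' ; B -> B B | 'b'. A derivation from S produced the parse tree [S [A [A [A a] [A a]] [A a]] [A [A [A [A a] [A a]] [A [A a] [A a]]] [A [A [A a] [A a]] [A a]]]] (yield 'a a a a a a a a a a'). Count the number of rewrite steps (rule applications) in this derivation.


Every bracketed nonterminal node [X ...] in the tree is produced by exactly one rule application.
Reading the tree off as a leftmost derivation:
  Step 1: S  =>  A A   (applied S -> A A)
  Step 2: A A  =>  A A A   (applied A -> A A)
  Step 3: A A A  =>  A A A A   (applied A -> A A)
  Step 4: A A A A  =>  a A A A   (applied A -> a)
  Step 5: a A A A  =>  a a A A   (applied A -> a)
  Step 6: a a A A  =>  a a a A   (applied A -> a)
  Step 7: a a a A  =>  a a a A A   (applied A -> A A)
  Step 8: a a a A A  =>  a a a A A A   (applied A -> A A)
  Step 9: a a a A A A  =>  a a a A A A A   (applied A -> A A)
  Step 10: a a a A A A A  =>  a a a a A A A   (applied A -> a)
  Step 11: a a a a A A A  =>  a a a a a A A   (applied A -> a)
  Step 12: a a a a a A A  =>  a a a a a A A A   (applied A -> A A)
  Step 13: a a a a a A A A  =>  a a a a a a A A   (applied A -> a)
  Step 14: a a a a a a A A  =>  a a a a a a a A   (applied A -> a)
  Step 15: a a a a a a a A  =>  a a a a a a a A A   (applied A -> A A)
  Step 16: a a a a a a a A A  =>  a a a a a a a A A A   (applied A -> A A)
  Step 17: a a a a a a a A A A  =>  a a a a a a a a A A   (applied A -> a)
  Step 18: a a a a a a a a A A  =>  a a a a a a a a a A   (applied A -> a)
  Step 19: a a a a a a a a a A  =>  a a a a a a a a a a   (applied A -> a)
Final yield: a a a a a a a a a a
Total rewrite steps: 19

19


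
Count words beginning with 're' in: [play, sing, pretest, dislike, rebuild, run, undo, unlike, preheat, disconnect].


Checking each word for prefix 're':
  'play' -> no (count: 0)
  'sing' -> no (count: 0)
  'pretest' -> no (count: 0)
  'dislike' -> no (count: 0)
  'rebuild' -> YES, starts with 're' (count: 1)
  'run' -> no (count: 1)
  'undo' -> no (count: 1)
  'unlike' -> no (count: 1)
  'preheat' -> no (count: 1)
  'disconnect' -> no (count: 1)
Total with prefix 're': 1

1


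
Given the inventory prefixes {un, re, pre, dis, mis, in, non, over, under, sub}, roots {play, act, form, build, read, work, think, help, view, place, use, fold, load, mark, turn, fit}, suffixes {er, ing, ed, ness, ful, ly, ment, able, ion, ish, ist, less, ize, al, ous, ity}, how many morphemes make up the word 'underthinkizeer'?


Segmenting 'underthinkizeer' against the inventory:
  'under' -> prefix (morpheme 1)
  'think' -> root (morpheme 2)
  'ize' -> suffix (morpheme 3)
  'er' -> suffix (morpheme 4)
Total morphemes: 4

4


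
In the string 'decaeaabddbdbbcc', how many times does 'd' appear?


Scanning 'decaeaabddbdbbcc' for 'd':
  Position 0: 'd' -> MATCH (count: 1)
  Position 8: 'd' -> MATCH (count: 2)
  Position 9: 'd' -> MATCH (count: 3)
  Position 11: 'd' -> MATCH (count: 4)
Total occurrences of 'd': 4

4


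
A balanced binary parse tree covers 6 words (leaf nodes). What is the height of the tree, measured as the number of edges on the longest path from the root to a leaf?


In a balanced binary tree with n leaves the deepest leaf is ceil(log2(n)) edges below the root.
log2(6) = 2.5850
ceil(2.5850) = 3
height (edges) = 3

3


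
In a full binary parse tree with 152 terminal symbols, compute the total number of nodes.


Leaf nodes (terminals): 152
Internal nodes = n - 1 = 152 - 1 = 151
Total = leaves + internal = 152 + 151 = 303

303


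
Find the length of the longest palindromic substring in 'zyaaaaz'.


Scanning 'zyaaaaz' for palindromic substrings.
Substring at positions 2-5: 'aaaa'.
Check: reverse('aaaa') = 'aaaa' -> palindrome confirmed.
Neighbouring characters ('y' / 'z') break symmetry, so it cannot extend further.
No longer palindromic substring exists; longest length = 4

4


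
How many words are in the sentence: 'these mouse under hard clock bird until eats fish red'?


Counting words by splitting on spaces:
  Word 1: 'these'
  Word 2: 'mouse'
  Word 3: 'under'
  Word 4: 'hard'
  Word 5: 'clock'
  Word 6: 'bird'
  Word 7: 'until'
  Word 8: 'eats'
  Word 9: 'fish'
  Word 10: 'red'
Total words: 10

10


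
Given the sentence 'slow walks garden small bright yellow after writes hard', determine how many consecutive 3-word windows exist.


Word trigrams from [9] words:
  Trigram 1: (slow walks garden)
  Trigram 2: (walks garden small)
  Trigram 3: (garden small bright)
  Trigram 4: (small bright yellow)
  Trigram 5: (bright yellow after)
  Trigram 6: (yellow after writes)
  Trigram 7: (after writes hard)
Total word trigrams: 9 - 2 = 7

7


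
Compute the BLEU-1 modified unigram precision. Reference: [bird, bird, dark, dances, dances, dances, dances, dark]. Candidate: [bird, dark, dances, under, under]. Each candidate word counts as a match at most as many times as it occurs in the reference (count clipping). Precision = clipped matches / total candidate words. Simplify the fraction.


Reference word counts: {'bird': 2, 'dances': 4, 'dark': 2}
Checking each candidate word (with clipping):
  'bird' -> in reference (ref count 2, used 1/2) -> match (matches: 1)
  'dark' -> in reference (ref count 2, used 1/2) -> match (matches: 2)
  'dances' -> in reference (ref count 4, used 1/4) -> match (matches: 3)
  'under' -> not in reference -> no match (matches: 3)
  'under' -> not in reference -> no match (matches: 3)
Clipped matches: 3, Candidate length: 5
Precision = 3/5

3/5


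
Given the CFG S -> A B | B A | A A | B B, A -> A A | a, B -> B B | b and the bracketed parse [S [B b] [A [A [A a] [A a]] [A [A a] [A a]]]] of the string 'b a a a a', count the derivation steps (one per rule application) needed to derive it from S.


Every bracketed nonterminal node [X ...] in the tree is produced by exactly one rule application.
Reading the tree off as a leftmost derivation:
  Step 1: S  =>  B A   (applied S -> B A)
  Step 2: B A  =>  b A   (applied B -> b)
  Step 3: b A  =>  b A A   (applied A -> A A)
  Step 4: b A A  =>  b A A A   (applied A -> A A)
  Step 5: b A A A  =>  b a A A   (applied A -> a)
  Step 6: b a A A  =>  b a a A   (applied A -> a)
  Step 7: b a a A  =>  b a a A A   (applied A -> A A)
  Step 8: b a a A A  =>  b a a a A   (applied A -> a)
  Step 9: b a a a A  =>  b a a a a   (applied A -> a)
Final yield: b a a a a
Total rewrite steps: 9

9


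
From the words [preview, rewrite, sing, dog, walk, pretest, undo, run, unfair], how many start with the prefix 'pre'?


Checking each word for prefix 'pre':
  'preview' -> YES, starts with 'pre' (count: 1)
  'rewrite' -> no (count: 1)
  'sing' -> no (count: 1)
  'dog' -> no (count: 1)
  'walk' -> no (count: 1)
  'pretest' -> YES, starts with 'pre' (count: 2)
  'undo' -> no (count: 2)
  'run' -> no (count: 2)
  'unfair' -> no (count: 2)
Total with prefix 'pre': 2

2


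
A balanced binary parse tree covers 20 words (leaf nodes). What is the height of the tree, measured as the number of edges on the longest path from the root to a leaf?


In a balanced binary tree with n leaves the deepest leaf is ceil(log2(n)) edges below the root.
log2(20) = 4.3219
ceil(4.3219) = 5
height (edges) = 5

5


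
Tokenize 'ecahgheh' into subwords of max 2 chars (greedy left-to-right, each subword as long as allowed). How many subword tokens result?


'ecahgheh' has 8 characters.
Chunking with max size 2:
  Chunk 1: 'ec' (positions 0-1)
  Chunk 2: 'ah' (positions 2-3)
  Chunk 3: 'gh' (positions 4-5)
  Chunk 4: 'eh' (positions 6-7)
Total chunks: ceil(8 / 2) = 4

4


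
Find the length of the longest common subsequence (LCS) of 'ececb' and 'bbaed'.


DP table for LCS of 'ececb' and 'bbaed':
       b  b  a  e  d
    0  0  0  0  0  0
  e 0  0  0  0  1  1
  c 0  0  0  0  1  1
  e 0  0  0  0  1  1
  c 0  0  0  0  1  1
  b 0  1  1  1  1  1
LCS: 'e'
LCS length = 1

1


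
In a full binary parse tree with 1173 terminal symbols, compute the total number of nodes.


Leaf nodes (terminals): 1173
Internal nodes = n - 1 = 1173 - 1 = 1172
Total = leaves + internal = 1173 + 1172 = 2345

2345


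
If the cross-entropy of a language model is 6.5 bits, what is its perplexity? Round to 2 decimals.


Perplexity formula: PP = 2^H
H = 6.5
PP = 2^6.5
Decompose: 2^6.5 = 2^6 * 2^0.5 = 2^6 * sqrt(2)
2^6 = 64, sqrt(2) ~ 1.4142136
PP ~ 64 * 1.4142136 = 90.5096704
Rounded to 2 decimals: 90.51

90.51


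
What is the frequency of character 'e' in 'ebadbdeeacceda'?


Scanning 'ebadbdeeacceda' for 'e':
  Position 0: 'e' -> MATCH (count: 1)
  Position 6: 'e' -> MATCH (count: 2)
  Position 7: 'e' -> MATCH (count: 3)
  Position 11: 'e' -> MATCH (count: 4)
Total occurrences of 'e': 4

4


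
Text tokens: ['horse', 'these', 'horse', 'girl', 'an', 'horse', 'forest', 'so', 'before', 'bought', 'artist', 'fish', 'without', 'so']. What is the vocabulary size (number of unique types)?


Listing all tokens and tracking unique types:
  Token 1: 'horse' -> NEW (unique so far: 1)
  Token 2: 'these' -> NEW (unique so far: 2)
  Token 3: 'horse' -> duplicate (unique so far: 2)
  Token 4: 'girl' -> NEW (unique so far: 3)
  Token 5: 'an' -> NEW (unique so far: 4)
  Token 6: 'horse' -> duplicate (unique so far: 4)
  Token 7: 'forest' -> NEW (unique so far: 5)
  Token 8: 'so' -> NEW (unique so far: 6)
  Token 9: 'before' -> NEW (unique so far: 7)
  Token 10: 'bought' -> NEW (unique so far: 8)
  Token 11: 'artist' -> NEW (unique so far: 9)
  Token 12: 'fish' -> NEW (unique so far: 10)
  Token 13: 'without' -> NEW (unique so far: 11)
  Token 14: 'so' -> duplicate (unique so far: 11)
Unique types: ('an', 'artist', 'before', 'bought', 'fish', 'forest', 'girl', 'horse', 'so', 'these', 'without')
Vocabulary size: 11

11


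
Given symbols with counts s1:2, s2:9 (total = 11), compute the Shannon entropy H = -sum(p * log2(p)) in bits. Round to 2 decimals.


Computing entropy H = -sum(p_i * log2(p_i)):
  s1: p = 2/11 = 0.1818, -p*log2(p) = 0.4472
  s2: p = 9/11 = 0.8182, -p*log2(p) = 0.2369
H = sum of terms = 0.6841
Rounded to 2 decimals: 0.68

0.68


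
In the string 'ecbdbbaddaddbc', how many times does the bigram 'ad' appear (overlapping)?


Scanning 'ecbdbbaddaddbc' for bigram 'ad':
  Position 0: 'ec' -> no
  Position 1: 'cb' -> no
  Position 2: 'bd' -> no
  Position 3: 'db' -> no
  Position 4: 'bb' -> no
  Position 5: 'ba' -> no
  Position 6: 'ad' -> MATCH
  Position 7: 'dd' -> no
  Position 8: 'da' -> no
  Position 9: 'ad' -> MATCH
  Position 10: 'dd' -> no
  Position 11: 'db' -> no
  Position 12: 'bc' -> no
Total matches: 2

2
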